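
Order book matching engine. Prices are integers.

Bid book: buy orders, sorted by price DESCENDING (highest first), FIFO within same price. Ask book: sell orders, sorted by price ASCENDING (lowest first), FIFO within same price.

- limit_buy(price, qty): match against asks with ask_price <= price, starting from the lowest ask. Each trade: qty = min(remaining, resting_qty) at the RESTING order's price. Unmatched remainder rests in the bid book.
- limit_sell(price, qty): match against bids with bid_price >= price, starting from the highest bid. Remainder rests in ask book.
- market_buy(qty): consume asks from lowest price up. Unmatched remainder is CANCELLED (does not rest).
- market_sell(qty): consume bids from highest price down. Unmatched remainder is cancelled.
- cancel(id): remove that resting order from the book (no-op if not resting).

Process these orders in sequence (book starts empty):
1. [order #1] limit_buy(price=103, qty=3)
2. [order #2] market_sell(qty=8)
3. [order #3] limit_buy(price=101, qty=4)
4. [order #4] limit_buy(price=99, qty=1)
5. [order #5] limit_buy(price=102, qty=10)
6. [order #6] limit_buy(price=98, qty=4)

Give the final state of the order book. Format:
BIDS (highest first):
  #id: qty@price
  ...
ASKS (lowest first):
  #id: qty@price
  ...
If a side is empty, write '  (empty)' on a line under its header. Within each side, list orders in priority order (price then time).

After op 1 [order #1] limit_buy(price=103, qty=3): fills=none; bids=[#1:3@103] asks=[-]
After op 2 [order #2] market_sell(qty=8): fills=#1x#2:3@103; bids=[-] asks=[-]
After op 3 [order #3] limit_buy(price=101, qty=4): fills=none; bids=[#3:4@101] asks=[-]
After op 4 [order #4] limit_buy(price=99, qty=1): fills=none; bids=[#3:4@101 #4:1@99] asks=[-]
After op 5 [order #5] limit_buy(price=102, qty=10): fills=none; bids=[#5:10@102 #3:4@101 #4:1@99] asks=[-]
After op 6 [order #6] limit_buy(price=98, qty=4): fills=none; bids=[#5:10@102 #3:4@101 #4:1@99 #6:4@98] asks=[-]

Answer: BIDS (highest first):
  #5: 10@102
  #3: 4@101
  #4: 1@99
  #6: 4@98
ASKS (lowest first):
  (empty)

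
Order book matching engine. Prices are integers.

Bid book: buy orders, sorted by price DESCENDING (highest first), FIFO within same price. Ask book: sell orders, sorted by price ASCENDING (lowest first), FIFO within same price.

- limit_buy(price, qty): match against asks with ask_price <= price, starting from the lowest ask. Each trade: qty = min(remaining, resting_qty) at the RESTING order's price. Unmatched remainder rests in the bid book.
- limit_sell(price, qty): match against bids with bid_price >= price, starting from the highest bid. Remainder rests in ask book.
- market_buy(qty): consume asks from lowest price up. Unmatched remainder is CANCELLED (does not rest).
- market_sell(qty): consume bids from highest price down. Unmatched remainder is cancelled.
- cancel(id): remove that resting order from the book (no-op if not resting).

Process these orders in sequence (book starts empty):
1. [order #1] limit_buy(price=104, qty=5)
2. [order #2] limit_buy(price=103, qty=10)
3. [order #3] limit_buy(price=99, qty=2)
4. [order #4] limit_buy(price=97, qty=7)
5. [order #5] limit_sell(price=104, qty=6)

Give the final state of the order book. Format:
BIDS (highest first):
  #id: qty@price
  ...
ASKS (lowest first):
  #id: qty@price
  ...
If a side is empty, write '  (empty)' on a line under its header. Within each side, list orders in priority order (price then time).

Answer: BIDS (highest first):
  #2: 10@103
  #3: 2@99
  #4: 7@97
ASKS (lowest first):
  #5: 1@104

Derivation:
After op 1 [order #1] limit_buy(price=104, qty=5): fills=none; bids=[#1:5@104] asks=[-]
After op 2 [order #2] limit_buy(price=103, qty=10): fills=none; bids=[#1:5@104 #2:10@103] asks=[-]
After op 3 [order #3] limit_buy(price=99, qty=2): fills=none; bids=[#1:5@104 #2:10@103 #3:2@99] asks=[-]
After op 4 [order #4] limit_buy(price=97, qty=7): fills=none; bids=[#1:5@104 #2:10@103 #3:2@99 #4:7@97] asks=[-]
After op 5 [order #5] limit_sell(price=104, qty=6): fills=#1x#5:5@104; bids=[#2:10@103 #3:2@99 #4:7@97] asks=[#5:1@104]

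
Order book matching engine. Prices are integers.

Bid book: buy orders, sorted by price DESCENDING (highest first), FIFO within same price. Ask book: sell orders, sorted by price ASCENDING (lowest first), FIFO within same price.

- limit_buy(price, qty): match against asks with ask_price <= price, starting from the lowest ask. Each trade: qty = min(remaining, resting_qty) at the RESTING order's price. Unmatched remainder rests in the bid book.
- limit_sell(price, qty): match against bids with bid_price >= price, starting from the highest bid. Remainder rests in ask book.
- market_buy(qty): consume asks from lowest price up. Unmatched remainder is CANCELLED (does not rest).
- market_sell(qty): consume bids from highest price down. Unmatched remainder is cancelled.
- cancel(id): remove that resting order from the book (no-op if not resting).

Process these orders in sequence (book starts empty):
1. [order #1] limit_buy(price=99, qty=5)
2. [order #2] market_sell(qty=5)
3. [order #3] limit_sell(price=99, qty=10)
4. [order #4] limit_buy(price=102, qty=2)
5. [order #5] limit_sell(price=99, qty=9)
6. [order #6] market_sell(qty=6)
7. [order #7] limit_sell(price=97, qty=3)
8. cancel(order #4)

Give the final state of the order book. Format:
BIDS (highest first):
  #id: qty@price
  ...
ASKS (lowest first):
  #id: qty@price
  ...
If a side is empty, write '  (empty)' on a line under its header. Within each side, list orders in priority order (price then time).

Answer: BIDS (highest first):
  (empty)
ASKS (lowest first):
  #7: 3@97
  #3: 8@99
  #5: 9@99

Derivation:
After op 1 [order #1] limit_buy(price=99, qty=5): fills=none; bids=[#1:5@99] asks=[-]
After op 2 [order #2] market_sell(qty=5): fills=#1x#2:5@99; bids=[-] asks=[-]
After op 3 [order #3] limit_sell(price=99, qty=10): fills=none; bids=[-] asks=[#3:10@99]
After op 4 [order #4] limit_buy(price=102, qty=2): fills=#4x#3:2@99; bids=[-] asks=[#3:8@99]
After op 5 [order #5] limit_sell(price=99, qty=9): fills=none; bids=[-] asks=[#3:8@99 #5:9@99]
After op 6 [order #6] market_sell(qty=6): fills=none; bids=[-] asks=[#3:8@99 #5:9@99]
After op 7 [order #7] limit_sell(price=97, qty=3): fills=none; bids=[-] asks=[#7:3@97 #3:8@99 #5:9@99]
After op 8 cancel(order #4): fills=none; bids=[-] asks=[#7:3@97 #3:8@99 #5:9@99]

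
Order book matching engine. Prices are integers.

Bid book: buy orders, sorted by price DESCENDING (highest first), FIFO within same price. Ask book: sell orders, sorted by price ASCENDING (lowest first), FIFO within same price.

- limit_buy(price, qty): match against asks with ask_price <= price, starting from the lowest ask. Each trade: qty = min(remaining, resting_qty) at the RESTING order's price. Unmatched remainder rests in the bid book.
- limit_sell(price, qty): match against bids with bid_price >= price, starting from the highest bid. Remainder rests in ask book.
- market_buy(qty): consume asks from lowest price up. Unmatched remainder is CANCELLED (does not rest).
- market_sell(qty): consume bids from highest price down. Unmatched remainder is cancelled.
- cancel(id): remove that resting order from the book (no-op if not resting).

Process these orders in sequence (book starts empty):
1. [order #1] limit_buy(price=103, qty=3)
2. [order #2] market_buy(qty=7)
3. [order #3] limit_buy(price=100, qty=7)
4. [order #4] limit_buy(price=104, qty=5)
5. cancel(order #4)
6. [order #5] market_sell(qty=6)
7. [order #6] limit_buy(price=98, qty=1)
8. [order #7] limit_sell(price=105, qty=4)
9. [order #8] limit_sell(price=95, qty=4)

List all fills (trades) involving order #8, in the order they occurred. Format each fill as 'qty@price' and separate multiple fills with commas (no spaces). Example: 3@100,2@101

Answer: 4@100

Derivation:
After op 1 [order #1] limit_buy(price=103, qty=3): fills=none; bids=[#1:3@103] asks=[-]
After op 2 [order #2] market_buy(qty=7): fills=none; bids=[#1:3@103] asks=[-]
After op 3 [order #3] limit_buy(price=100, qty=7): fills=none; bids=[#1:3@103 #3:7@100] asks=[-]
After op 4 [order #4] limit_buy(price=104, qty=5): fills=none; bids=[#4:5@104 #1:3@103 #3:7@100] asks=[-]
After op 5 cancel(order #4): fills=none; bids=[#1:3@103 #3:7@100] asks=[-]
After op 6 [order #5] market_sell(qty=6): fills=#1x#5:3@103 #3x#5:3@100; bids=[#3:4@100] asks=[-]
After op 7 [order #6] limit_buy(price=98, qty=1): fills=none; bids=[#3:4@100 #6:1@98] asks=[-]
After op 8 [order #7] limit_sell(price=105, qty=4): fills=none; bids=[#3:4@100 #6:1@98] asks=[#7:4@105]
After op 9 [order #8] limit_sell(price=95, qty=4): fills=#3x#8:4@100; bids=[#6:1@98] asks=[#7:4@105]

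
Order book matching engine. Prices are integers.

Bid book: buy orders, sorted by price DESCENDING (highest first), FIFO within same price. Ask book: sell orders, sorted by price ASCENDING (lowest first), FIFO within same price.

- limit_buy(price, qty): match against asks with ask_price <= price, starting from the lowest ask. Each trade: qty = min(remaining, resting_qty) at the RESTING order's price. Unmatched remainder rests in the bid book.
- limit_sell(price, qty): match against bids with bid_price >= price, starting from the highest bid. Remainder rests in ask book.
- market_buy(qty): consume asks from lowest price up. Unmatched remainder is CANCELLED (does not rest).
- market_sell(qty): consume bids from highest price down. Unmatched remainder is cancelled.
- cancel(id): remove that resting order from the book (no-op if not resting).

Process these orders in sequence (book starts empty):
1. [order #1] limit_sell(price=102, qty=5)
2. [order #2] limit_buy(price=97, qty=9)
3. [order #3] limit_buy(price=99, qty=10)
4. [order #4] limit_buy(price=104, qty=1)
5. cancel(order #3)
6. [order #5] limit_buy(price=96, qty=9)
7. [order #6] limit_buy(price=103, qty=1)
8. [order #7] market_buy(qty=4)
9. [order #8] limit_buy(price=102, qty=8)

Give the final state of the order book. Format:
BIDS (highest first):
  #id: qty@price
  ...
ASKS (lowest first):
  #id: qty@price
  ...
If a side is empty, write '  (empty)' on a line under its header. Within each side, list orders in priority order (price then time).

After op 1 [order #1] limit_sell(price=102, qty=5): fills=none; bids=[-] asks=[#1:5@102]
After op 2 [order #2] limit_buy(price=97, qty=9): fills=none; bids=[#2:9@97] asks=[#1:5@102]
After op 3 [order #3] limit_buy(price=99, qty=10): fills=none; bids=[#3:10@99 #2:9@97] asks=[#1:5@102]
After op 4 [order #4] limit_buy(price=104, qty=1): fills=#4x#1:1@102; bids=[#3:10@99 #2:9@97] asks=[#1:4@102]
After op 5 cancel(order #3): fills=none; bids=[#2:9@97] asks=[#1:4@102]
After op 6 [order #5] limit_buy(price=96, qty=9): fills=none; bids=[#2:9@97 #5:9@96] asks=[#1:4@102]
After op 7 [order #6] limit_buy(price=103, qty=1): fills=#6x#1:1@102; bids=[#2:9@97 #5:9@96] asks=[#1:3@102]
After op 8 [order #7] market_buy(qty=4): fills=#7x#1:3@102; bids=[#2:9@97 #5:9@96] asks=[-]
After op 9 [order #8] limit_buy(price=102, qty=8): fills=none; bids=[#8:8@102 #2:9@97 #5:9@96] asks=[-]

Answer: BIDS (highest first):
  #8: 8@102
  #2: 9@97
  #5: 9@96
ASKS (lowest first):
  (empty)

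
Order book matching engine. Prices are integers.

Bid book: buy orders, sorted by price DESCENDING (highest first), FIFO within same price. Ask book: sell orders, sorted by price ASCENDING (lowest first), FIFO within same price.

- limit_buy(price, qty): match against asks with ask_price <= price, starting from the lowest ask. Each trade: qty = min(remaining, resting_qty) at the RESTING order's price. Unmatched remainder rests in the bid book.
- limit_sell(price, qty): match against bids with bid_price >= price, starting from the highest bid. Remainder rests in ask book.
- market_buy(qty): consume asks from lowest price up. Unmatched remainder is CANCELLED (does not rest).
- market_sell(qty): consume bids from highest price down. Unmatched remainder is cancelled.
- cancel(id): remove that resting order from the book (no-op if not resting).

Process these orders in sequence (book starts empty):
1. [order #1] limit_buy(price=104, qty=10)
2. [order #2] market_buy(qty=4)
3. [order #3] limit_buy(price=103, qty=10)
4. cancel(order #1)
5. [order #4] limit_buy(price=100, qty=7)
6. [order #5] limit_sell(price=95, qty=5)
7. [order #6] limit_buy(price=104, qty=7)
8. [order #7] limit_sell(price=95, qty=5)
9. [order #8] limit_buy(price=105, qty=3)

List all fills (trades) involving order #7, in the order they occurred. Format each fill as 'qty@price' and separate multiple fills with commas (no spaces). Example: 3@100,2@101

After op 1 [order #1] limit_buy(price=104, qty=10): fills=none; bids=[#1:10@104] asks=[-]
After op 2 [order #2] market_buy(qty=4): fills=none; bids=[#1:10@104] asks=[-]
After op 3 [order #3] limit_buy(price=103, qty=10): fills=none; bids=[#1:10@104 #3:10@103] asks=[-]
After op 4 cancel(order #1): fills=none; bids=[#3:10@103] asks=[-]
After op 5 [order #4] limit_buy(price=100, qty=7): fills=none; bids=[#3:10@103 #4:7@100] asks=[-]
After op 6 [order #5] limit_sell(price=95, qty=5): fills=#3x#5:5@103; bids=[#3:5@103 #4:7@100] asks=[-]
After op 7 [order #6] limit_buy(price=104, qty=7): fills=none; bids=[#6:7@104 #3:5@103 #4:7@100] asks=[-]
After op 8 [order #7] limit_sell(price=95, qty=5): fills=#6x#7:5@104; bids=[#6:2@104 #3:5@103 #4:7@100] asks=[-]
After op 9 [order #8] limit_buy(price=105, qty=3): fills=none; bids=[#8:3@105 #6:2@104 #3:5@103 #4:7@100] asks=[-]

Answer: 5@104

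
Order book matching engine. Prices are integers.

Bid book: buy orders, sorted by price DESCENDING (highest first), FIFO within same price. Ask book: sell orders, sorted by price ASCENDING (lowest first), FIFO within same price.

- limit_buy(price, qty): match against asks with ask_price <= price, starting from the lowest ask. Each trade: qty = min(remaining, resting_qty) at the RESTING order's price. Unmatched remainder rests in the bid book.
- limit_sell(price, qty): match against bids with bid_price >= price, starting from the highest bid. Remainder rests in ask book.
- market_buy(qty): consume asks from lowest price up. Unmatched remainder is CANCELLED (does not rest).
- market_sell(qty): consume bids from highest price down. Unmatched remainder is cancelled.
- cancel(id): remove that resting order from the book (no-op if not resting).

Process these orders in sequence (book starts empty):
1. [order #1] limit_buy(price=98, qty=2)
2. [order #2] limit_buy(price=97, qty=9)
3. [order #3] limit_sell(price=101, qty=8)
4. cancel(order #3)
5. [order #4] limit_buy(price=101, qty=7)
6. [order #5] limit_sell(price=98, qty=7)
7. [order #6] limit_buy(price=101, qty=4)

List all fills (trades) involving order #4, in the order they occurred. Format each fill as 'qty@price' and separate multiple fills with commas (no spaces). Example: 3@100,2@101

After op 1 [order #1] limit_buy(price=98, qty=2): fills=none; bids=[#1:2@98] asks=[-]
After op 2 [order #2] limit_buy(price=97, qty=9): fills=none; bids=[#1:2@98 #2:9@97] asks=[-]
After op 3 [order #3] limit_sell(price=101, qty=8): fills=none; bids=[#1:2@98 #2:9@97] asks=[#3:8@101]
After op 4 cancel(order #3): fills=none; bids=[#1:2@98 #2:9@97] asks=[-]
After op 5 [order #4] limit_buy(price=101, qty=7): fills=none; bids=[#4:7@101 #1:2@98 #2:9@97] asks=[-]
After op 6 [order #5] limit_sell(price=98, qty=7): fills=#4x#5:7@101; bids=[#1:2@98 #2:9@97] asks=[-]
After op 7 [order #6] limit_buy(price=101, qty=4): fills=none; bids=[#6:4@101 #1:2@98 #2:9@97] asks=[-]

Answer: 7@101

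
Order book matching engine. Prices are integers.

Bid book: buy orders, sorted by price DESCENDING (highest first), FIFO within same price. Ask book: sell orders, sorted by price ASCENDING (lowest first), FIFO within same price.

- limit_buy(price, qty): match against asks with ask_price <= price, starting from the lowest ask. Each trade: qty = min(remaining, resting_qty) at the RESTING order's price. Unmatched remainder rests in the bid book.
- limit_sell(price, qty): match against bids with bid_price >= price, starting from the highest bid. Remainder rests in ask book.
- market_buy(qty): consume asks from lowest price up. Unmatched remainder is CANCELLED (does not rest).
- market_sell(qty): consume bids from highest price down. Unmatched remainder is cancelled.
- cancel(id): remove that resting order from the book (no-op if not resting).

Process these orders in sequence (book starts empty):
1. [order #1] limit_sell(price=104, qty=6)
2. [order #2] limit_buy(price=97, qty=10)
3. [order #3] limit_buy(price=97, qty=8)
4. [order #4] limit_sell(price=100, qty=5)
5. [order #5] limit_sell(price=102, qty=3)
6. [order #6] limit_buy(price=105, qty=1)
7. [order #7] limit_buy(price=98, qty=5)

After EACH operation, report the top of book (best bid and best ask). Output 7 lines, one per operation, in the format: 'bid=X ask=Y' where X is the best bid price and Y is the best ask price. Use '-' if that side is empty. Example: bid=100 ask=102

After op 1 [order #1] limit_sell(price=104, qty=6): fills=none; bids=[-] asks=[#1:6@104]
After op 2 [order #2] limit_buy(price=97, qty=10): fills=none; bids=[#2:10@97] asks=[#1:6@104]
After op 3 [order #3] limit_buy(price=97, qty=8): fills=none; bids=[#2:10@97 #3:8@97] asks=[#1:6@104]
After op 4 [order #4] limit_sell(price=100, qty=5): fills=none; bids=[#2:10@97 #3:8@97] asks=[#4:5@100 #1:6@104]
After op 5 [order #5] limit_sell(price=102, qty=3): fills=none; bids=[#2:10@97 #3:8@97] asks=[#4:5@100 #5:3@102 #1:6@104]
After op 6 [order #6] limit_buy(price=105, qty=1): fills=#6x#4:1@100; bids=[#2:10@97 #3:8@97] asks=[#4:4@100 #5:3@102 #1:6@104]
After op 7 [order #7] limit_buy(price=98, qty=5): fills=none; bids=[#7:5@98 #2:10@97 #3:8@97] asks=[#4:4@100 #5:3@102 #1:6@104]

Answer: bid=- ask=104
bid=97 ask=104
bid=97 ask=104
bid=97 ask=100
bid=97 ask=100
bid=97 ask=100
bid=98 ask=100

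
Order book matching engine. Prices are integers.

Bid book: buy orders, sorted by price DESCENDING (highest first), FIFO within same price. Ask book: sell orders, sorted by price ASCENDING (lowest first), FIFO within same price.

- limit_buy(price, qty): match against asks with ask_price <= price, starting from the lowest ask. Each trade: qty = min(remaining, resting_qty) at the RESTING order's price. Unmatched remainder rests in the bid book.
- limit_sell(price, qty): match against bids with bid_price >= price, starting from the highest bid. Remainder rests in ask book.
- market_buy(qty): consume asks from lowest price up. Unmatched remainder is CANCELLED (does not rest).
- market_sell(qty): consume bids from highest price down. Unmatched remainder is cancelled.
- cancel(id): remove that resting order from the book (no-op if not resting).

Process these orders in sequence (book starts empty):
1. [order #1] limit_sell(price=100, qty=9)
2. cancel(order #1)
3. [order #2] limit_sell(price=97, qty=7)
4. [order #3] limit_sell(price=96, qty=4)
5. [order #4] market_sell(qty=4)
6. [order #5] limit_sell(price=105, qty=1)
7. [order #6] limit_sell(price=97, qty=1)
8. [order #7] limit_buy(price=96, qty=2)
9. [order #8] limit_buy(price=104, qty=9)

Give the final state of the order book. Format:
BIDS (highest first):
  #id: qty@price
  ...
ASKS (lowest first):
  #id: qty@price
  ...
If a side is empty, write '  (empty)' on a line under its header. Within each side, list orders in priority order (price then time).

After op 1 [order #1] limit_sell(price=100, qty=9): fills=none; bids=[-] asks=[#1:9@100]
After op 2 cancel(order #1): fills=none; bids=[-] asks=[-]
After op 3 [order #2] limit_sell(price=97, qty=7): fills=none; bids=[-] asks=[#2:7@97]
After op 4 [order #3] limit_sell(price=96, qty=4): fills=none; bids=[-] asks=[#3:4@96 #2:7@97]
After op 5 [order #4] market_sell(qty=4): fills=none; bids=[-] asks=[#3:4@96 #2:7@97]
After op 6 [order #5] limit_sell(price=105, qty=1): fills=none; bids=[-] asks=[#3:4@96 #2:7@97 #5:1@105]
After op 7 [order #6] limit_sell(price=97, qty=1): fills=none; bids=[-] asks=[#3:4@96 #2:7@97 #6:1@97 #5:1@105]
After op 8 [order #7] limit_buy(price=96, qty=2): fills=#7x#3:2@96; bids=[-] asks=[#3:2@96 #2:7@97 #6:1@97 #5:1@105]
After op 9 [order #8] limit_buy(price=104, qty=9): fills=#8x#3:2@96 #8x#2:7@97; bids=[-] asks=[#6:1@97 #5:1@105]

Answer: BIDS (highest first):
  (empty)
ASKS (lowest first):
  #6: 1@97
  #5: 1@105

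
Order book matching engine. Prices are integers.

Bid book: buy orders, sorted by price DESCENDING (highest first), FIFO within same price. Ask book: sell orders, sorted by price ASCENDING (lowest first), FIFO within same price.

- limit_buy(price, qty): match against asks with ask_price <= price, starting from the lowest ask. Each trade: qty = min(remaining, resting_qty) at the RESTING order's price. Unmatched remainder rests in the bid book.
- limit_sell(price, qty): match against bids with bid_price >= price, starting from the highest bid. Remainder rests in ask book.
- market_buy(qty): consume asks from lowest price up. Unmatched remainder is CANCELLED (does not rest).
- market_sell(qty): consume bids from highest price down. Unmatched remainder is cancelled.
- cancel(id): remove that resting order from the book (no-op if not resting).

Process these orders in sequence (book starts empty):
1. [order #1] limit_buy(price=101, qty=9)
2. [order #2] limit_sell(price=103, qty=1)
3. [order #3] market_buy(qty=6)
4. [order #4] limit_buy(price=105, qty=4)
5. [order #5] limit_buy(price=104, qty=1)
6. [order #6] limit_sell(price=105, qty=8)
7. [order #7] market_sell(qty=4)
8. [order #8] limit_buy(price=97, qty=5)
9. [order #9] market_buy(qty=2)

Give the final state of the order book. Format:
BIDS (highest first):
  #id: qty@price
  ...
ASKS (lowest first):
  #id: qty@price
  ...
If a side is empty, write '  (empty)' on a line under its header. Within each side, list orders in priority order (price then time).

Answer: BIDS (highest first):
  #1: 6@101
  #8: 5@97
ASKS (lowest first):
  #6: 2@105

Derivation:
After op 1 [order #1] limit_buy(price=101, qty=9): fills=none; bids=[#1:9@101] asks=[-]
After op 2 [order #2] limit_sell(price=103, qty=1): fills=none; bids=[#1:9@101] asks=[#2:1@103]
After op 3 [order #3] market_buy(qty=6): fills=#3x#2:1@103; bids=[#1:9@101] asks=[-]
After op 4 [order #4] limit_buy(price=105, qty=4): fills=none; bids=[#4:4@105 #1:9@101] asks=[-]
After op 5 [order #5] limit_buy(price=104, qty=1): fills=none; bids=[#4:4@105 #5:1@104 #1:9@101] asks=[-]
After op 6 [order #6] limit_sell(price=105, qty=8): fills=#4x#6:4@105; bids=[#5:1@104 #1:9@101] asks=[#6:4@105]
After op 7 [order #7] market_sell(qty=4): fills=#5x#7:1@104 #1x#7:3@101; bids=[#1:6@101] asks=[#6:4@105]
After op 8 [order #8] limit_buy(price=97, qty=5): fills=none; bids=[#1:6@101 #8:5@97] asks=[#6:4@105]
After op 9 [order #9] market_buy(qty=2): fills=#9x#6:2@105; bids=[#1:6@101 #8:5@97] asks=[#6:2@105]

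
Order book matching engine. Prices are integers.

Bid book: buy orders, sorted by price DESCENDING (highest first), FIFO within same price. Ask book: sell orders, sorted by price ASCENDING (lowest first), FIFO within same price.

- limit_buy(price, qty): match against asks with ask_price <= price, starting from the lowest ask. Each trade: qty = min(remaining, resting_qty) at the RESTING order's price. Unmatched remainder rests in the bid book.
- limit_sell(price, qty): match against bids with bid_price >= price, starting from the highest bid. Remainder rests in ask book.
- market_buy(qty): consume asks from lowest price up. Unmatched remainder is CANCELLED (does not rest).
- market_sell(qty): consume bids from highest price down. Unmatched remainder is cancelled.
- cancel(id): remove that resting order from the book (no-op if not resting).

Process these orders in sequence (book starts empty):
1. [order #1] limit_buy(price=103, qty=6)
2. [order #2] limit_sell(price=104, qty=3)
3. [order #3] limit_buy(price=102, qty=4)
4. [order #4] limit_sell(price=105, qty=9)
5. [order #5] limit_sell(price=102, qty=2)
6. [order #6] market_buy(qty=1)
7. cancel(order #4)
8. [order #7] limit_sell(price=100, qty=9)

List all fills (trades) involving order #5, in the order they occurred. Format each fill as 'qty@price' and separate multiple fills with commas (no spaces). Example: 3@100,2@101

After op 1 [order #1] limit_buy(price=103, qty=6): fills=none; bids=[#1:6@103] asks=[-]
After op 2 [order #2] limit_sell(price=104, qty=3): fills=none; bids=[#1:6@103] asks=[#2:3@104]
After op 3 [order #3] limit_buy(price=102, qty=4): fills=none; bids=[#1:6@103 #3:4@102] asks=[#2:3@104]
After op 4 [order #4] limit_sell(price=105, qty=9): fills=none; bids=[#1:6@103 #3:4@102] asks=[#2:3@104 #4:9@105]
After op 5 [order #5] limit_sell(price=102, qty=2): fills=#1x#5:2@103; bids=[#1:4@103 #3:4@102] asks=[#2:3@104 #4:9@105]
After op 6 [order #6] market_buy(qty=1): fills=#6x#2:1@104; bids=[#1:4@103 #3:4@102] asks=[#2:2@104 #4:9@105]
After op 7 cancel(order #4): fills=none; bids=[#1:4@103 #3:4@102] asks=[#2:2@104]
After op 8 [order #7] limit_sell(price=100, qty=9): fills=#1x#7:4@103 #3x#7:4@102; bids=[-] asks=[#7:1@100 #2:2@104]

Answer: 2@103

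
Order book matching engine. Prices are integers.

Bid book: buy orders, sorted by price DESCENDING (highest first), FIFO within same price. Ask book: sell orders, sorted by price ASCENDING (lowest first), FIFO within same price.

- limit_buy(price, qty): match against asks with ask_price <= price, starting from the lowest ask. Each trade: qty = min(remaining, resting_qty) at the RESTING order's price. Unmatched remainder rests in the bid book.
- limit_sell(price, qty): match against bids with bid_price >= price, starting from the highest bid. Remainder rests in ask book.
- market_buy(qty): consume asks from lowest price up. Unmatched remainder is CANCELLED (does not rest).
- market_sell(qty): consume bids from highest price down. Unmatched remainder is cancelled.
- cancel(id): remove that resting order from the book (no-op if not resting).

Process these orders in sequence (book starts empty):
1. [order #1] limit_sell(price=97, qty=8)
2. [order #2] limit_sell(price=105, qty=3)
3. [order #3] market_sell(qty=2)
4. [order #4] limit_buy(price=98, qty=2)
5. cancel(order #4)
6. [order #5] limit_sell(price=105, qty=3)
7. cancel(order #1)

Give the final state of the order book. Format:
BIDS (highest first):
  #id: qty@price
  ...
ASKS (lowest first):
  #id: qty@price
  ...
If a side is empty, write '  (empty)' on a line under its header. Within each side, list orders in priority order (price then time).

Answer: BIDS (highest first):
  (empty)
ASKS (lowest first):
  #2: 3@105
  #5: 3@105

Derivation:
After op 1 [order #1] limit_sell(price=97, qty=8): fills=none; bids=[-] asks=[#1:8@97]
After op 2 [order #2] limit_sell(price=105, qty=3): fills=none; bids=[-] asks=[#1:8@97 #2:3@105]
After op 3 [order #3] market_sell(qty=2): fills=none; bids=[-] asks=[#1:8@97 #2:3@105]
After op 4 [order #4] limit_buy(price=98, qty=2): fills=#4x#1:2@97; bids=[-] asks=[#1:6@97 #2:3@105]
After op 5 cancel(order #4): fills=none; bids=[-] asks=[#1:6@97 #2:3@105]
After op 6 [order #5] limit_sell(price=105, qty=3): fills=none; bids=[-] asks=[#1:6@97 #2:3@105 #5:3@105]
After op 7 cancel(order #1): fills=none; bids=[-] asks=[#2:3@105 #5:3@105]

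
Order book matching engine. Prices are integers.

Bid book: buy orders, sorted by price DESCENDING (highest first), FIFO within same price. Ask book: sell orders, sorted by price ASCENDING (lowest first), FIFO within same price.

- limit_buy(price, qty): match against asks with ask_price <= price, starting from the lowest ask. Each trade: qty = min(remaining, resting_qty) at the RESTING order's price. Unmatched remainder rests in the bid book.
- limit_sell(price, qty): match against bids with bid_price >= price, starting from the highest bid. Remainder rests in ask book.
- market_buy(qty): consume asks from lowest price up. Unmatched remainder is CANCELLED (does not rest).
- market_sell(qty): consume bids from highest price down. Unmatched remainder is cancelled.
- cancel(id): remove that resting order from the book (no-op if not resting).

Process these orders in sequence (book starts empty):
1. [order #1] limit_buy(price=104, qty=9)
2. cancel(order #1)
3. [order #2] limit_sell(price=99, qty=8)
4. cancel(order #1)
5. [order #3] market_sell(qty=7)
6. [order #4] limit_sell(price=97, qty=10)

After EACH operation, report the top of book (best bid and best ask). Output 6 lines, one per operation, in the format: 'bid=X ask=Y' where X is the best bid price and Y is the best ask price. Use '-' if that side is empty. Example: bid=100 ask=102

After op 1 [order #1] limit_buy(price=104, qty=9): fills=none; bids=[#1:9@104] asks=[-]
After op 2 cancel(order #1): fills=none; bids=[-] asks=[-]
After op 3 [order #2] limit_sell(price=99, qty=8): fills=none; bids=[-] asks=[#2:8@99]
After op 4 cancel(order #1): fills=none; bids=[-] asks=[#2:8@99]
After op 5 [order #3] market_sell(qty=7): fills=none; bids=[-] asks=[#2:8@99]
After op 6 [order #4] limit_sell(price=97, qty=10): fills=none; bids=[-] asks=[#4:10@97 #2:8@99]

Answer: bid=104 ask=-
bid=- ask=-
bid=- ask=99
bid=- ask=99
bid=- ask=99
bid=- ask=97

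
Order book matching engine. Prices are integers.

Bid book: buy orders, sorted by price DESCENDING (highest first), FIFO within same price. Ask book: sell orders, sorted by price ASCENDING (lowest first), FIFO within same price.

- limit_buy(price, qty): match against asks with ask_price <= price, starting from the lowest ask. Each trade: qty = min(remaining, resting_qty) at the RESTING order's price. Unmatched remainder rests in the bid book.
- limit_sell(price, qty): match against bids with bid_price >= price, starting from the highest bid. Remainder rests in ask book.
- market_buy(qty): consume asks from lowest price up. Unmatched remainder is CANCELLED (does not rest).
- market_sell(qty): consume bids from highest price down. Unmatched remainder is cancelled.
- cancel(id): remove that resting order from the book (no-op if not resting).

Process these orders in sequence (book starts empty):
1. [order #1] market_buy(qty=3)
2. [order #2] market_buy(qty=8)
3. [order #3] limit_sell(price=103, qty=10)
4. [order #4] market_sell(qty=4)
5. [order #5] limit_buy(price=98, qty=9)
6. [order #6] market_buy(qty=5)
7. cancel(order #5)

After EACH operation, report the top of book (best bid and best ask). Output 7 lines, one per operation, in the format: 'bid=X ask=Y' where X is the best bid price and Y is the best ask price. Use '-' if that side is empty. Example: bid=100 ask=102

After op 1 [order #1] market_buy(qty=3): fills=none; bids=[-] asks=[-]
After op 2 [order #2] market_buy(qty=8): fills=none; bids=[-] asks=[-]
After op 3 [order #3] limit_sell(price=103, qty=10): fills=none; bids=[-] asks=[#3:10@103]
After op 4 [order #4] market_sell(qty=4): fills=none; bids=[-] asks=[#3:10@103]
After op 5 [order #5] limit_buy(price=98, qty=9): fills=none; bids=[#5:9@98] asks=[#3:10@103]
After op 6 [order #6] market_buy(qty=5): fills=#6x#3:5@103; bids=[#5:9@98] asks=[#3:5@103]
After op 7 cancel(order #5): fills=none; bids=[-] asks=[#3:5@103]

Answer: bid=- ask=-
bid=- ask=-
bid=- ask=103
bid=- ask=103
bid=98 ask=103
bid=98 ask=103
bid=- ask=103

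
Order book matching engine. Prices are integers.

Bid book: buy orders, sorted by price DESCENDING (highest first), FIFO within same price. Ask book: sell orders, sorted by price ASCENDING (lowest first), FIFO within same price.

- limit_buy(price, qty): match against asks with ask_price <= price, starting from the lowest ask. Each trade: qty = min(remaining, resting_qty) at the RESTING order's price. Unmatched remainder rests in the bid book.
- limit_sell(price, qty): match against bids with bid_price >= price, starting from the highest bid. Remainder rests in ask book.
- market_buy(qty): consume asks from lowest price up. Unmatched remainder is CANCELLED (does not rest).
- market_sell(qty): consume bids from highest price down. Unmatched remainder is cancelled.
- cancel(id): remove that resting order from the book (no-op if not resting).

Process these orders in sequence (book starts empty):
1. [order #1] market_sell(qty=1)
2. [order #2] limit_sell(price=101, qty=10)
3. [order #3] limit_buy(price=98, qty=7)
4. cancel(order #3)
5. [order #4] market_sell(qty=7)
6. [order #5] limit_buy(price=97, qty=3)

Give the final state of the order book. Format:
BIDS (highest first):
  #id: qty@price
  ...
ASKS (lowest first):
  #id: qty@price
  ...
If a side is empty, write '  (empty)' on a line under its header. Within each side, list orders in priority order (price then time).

After op 1 [order #1] market_sell(qty=1): fills=none; bids=[-] asks=[-]
After op 2 [order #2] limit_sell(price=101, qty=10): fills=none; bids=[-] asks=[#2:10@101]
After op 3 [order #3] limit_buy(price=98, qty=7): fills=none; bids=[#3:7@98] asks=[#2:10@101]
After op 4 cancel(order #3): fills=none; bids=[-] asks=[#2:10@101]
After op 5 [order #4] market_sell(qty=7): fills=none; bids=[-] asks=[#2:10@101]
After op 6 [order #5] limit_buy(price=97, qty=3): fills=none; bids=[#5:3@97] asks=[#2:10@101]

Answer: BIDS (highest first):
  #5: 3@97
ASKS (lowest first):
  #2: 10@101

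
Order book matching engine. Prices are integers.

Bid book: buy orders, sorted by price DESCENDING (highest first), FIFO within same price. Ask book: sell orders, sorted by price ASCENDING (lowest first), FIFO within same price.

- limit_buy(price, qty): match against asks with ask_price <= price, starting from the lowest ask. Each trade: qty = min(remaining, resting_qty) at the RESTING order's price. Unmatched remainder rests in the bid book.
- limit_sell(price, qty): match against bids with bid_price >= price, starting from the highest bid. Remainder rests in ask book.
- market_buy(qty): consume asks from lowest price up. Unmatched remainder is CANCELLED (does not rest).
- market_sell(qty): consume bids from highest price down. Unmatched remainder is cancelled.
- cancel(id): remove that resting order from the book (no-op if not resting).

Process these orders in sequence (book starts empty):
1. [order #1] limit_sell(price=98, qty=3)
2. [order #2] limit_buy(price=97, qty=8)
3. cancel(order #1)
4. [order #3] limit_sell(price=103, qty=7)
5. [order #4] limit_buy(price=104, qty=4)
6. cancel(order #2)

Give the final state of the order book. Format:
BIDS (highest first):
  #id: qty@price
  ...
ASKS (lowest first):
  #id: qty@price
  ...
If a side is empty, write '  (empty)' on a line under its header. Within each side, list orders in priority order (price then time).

After op 1 [order #1] limit_sell(price=98, qty=3): fills=none; bids=[-] asks=[#1:3@98]
After op 2 [order #2] limit_buy(price=97, qty=8): fills=none; bids=[#2:8@97] asks=[#1:3@98]
After op 3 cancel(order #1): fills=none; bids=[#2:8@97] asks=[-]
After op 4 [order #3] limit_sell(price=103, qty=7): fills=none; bids=[#2:8@97] asks=[#3:7@103]
After op 5 [order #4] limit_buy(price=104, qty=4): fills=#4x#3:4@103; bids=[#2:8@97] asks=[#3:3@103]
After op 6 cancel(order #2): fills=none; bids=[-] asks=[#3:3@103]

Answer: BIDS (highest first):
  (empty)
ASKS (lowest first):
  #3: 3@103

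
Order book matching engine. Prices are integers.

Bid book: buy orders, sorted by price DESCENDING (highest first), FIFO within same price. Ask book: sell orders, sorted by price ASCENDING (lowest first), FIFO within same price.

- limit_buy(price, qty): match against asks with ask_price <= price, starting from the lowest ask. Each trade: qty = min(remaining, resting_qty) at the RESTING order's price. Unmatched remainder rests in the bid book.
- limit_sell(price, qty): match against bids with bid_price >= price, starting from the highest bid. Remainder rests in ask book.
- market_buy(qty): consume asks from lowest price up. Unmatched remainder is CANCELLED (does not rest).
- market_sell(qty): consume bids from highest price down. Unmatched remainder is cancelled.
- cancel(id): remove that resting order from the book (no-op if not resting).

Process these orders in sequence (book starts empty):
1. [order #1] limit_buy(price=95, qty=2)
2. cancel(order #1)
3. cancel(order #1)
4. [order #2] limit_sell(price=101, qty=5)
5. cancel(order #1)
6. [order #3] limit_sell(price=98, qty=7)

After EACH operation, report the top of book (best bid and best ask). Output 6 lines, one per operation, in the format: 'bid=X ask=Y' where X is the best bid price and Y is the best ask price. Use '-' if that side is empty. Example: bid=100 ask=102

After op 1 [order #1] limit_buy(price=95, qty=2): fills=none; bids=[#1:2@95] asks=[-]
After op 2 cancel(order #1): fills=none; bids=[-] asks=[-]
After op 3 cancel(order #1): fills=none; bids=[-] asks=[-]
After op 4 [order #2] limit_sell(price=101, qty=5): fills=none; bids=[-] asks=[#2:5@101]
After op 5 cancel(order #1): fills=none; bids=[-] asks=[#2:5@101]
After op 6 [order #3] limit_sell(price=98, qty=7): fills=none; bids=[-] asks=[#3:7@98 #2:5@101]

Answer: bid=95 ask=-
bid=- ask=-
bid=- ask=-
bid=- ask=101
bid=- ask=101
bid=- ask=98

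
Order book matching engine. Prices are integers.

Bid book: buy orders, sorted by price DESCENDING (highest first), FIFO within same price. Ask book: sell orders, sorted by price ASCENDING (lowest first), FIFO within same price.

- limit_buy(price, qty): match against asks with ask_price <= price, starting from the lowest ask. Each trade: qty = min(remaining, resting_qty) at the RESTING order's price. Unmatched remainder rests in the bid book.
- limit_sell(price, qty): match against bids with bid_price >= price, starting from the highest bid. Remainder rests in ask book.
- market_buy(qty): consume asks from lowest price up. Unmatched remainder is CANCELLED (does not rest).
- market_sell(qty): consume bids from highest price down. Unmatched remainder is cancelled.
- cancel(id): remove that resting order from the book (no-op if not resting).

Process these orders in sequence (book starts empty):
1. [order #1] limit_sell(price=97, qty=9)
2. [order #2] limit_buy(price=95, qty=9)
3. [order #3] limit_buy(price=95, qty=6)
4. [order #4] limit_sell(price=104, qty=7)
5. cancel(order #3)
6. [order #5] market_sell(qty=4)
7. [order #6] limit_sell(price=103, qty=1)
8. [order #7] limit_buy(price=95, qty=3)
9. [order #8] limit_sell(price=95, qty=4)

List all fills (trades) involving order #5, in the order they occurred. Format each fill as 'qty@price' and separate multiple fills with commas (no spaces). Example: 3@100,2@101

Answer: 4@95

Derivation:
After op 1 [order #1] limit_sell(price=97, qty=9): fills=none; bids=[-] asks=[#1:9@97]
After op 2 [order #2] limit_buy(price=95, qty=9): fills=none; bids=[#2:9@95] asks=[#1:9@97]
After op 3 [order #3] limit_buy(price=95, qty=6): fills=none; bids=[#2:9@95 #3:6@95] asks=[#1:9@97]
After op 4 [order #4] limit_sell(price=104, qty=7): fills=none; bids=[#2:9@95 #3:6@95] asks=[#1:9@97 #4:7@104]
After op 5 cancel(order #3): fills=none; bids=[#2:9@95] asks=[#1:9@97 #4:7@104]
After op 6 [order #5] market_sell(qty=4): fills=#2x#5:4@95; bids=[#2:5@95] asks=[#1:9@97 #4:7@104]
After op 7 [order #6] limit_sell(price=103, qty=1): fills=none; bids=[#2:5@95] asks=[#1:9@97 #6:1@103 #4:7@104]
After op 8 [order #7] limit_buy(price=95, qty=3): fills=none; bids=[#2:5@95 #7:3@95] asks=[#1:9@97 #6:1@103 #4:7@104]
After op 9 [order #8] limit_sell(price=95, qty=4): fills=#2x#8:4@95; bids=[#2:1@95 #7:3@95] asks=[#1:9@97 #6:1@103 #4:7@104]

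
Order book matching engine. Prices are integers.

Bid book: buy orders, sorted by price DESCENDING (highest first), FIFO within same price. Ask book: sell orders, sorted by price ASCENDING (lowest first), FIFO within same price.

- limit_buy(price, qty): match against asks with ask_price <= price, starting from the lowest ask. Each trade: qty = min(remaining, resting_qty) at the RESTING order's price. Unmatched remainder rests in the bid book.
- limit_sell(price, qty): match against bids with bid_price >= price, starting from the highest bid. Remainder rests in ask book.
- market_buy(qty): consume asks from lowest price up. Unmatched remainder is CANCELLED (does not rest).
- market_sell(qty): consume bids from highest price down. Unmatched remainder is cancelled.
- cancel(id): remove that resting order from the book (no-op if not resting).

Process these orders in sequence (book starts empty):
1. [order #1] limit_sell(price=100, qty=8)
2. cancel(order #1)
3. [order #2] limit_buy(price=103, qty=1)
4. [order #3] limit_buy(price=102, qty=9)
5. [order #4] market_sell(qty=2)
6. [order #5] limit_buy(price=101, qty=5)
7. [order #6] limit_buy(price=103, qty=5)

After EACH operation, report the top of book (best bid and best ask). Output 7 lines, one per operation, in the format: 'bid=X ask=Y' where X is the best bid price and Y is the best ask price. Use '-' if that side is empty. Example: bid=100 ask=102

Answer: bid=- ask=100
bid=- ask=-
bid=103 ask=-
bid=103 ask=-
bid=102 ask=-
bid=102 ask=-
bid=103 ask=-

Derivation:
After op 1 [order #1] limit_sell(price=100, qty=8): fills=none; bids=[-] asks=[#1:8@100]
After op 2 cancel(order #1): fills=none; bids=[-] asks=[-]
After op 3 [order #2] limit_buy(price=103, qty=1): fills=none; bids=[#2:1@103] asks=[-]
After op 4 [order #3] limit_buy(price=102, qty=9): fills=none; bids=[#2:1@103 #3:9@102] asks=[-]
After op 5 [order #4] market_sell(qty=2): fills=#2x#4:1@103 #3x#4:1@102; bids=[#3:8@102] asks=[-]
After op 6 [order #5] limit_buy(price=101, qty=5): fills=none; bids=[#3:8@102 #5:5@101] asks=[-]
After op 7 [order #6] limit_buy(price=103, qty=5): fills=none; bids=[#6:5@103 #3:8@102 #5:5@101] asks=[-]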